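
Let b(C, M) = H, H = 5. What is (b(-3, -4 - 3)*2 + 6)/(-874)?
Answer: -8/437 ≈ -0.018307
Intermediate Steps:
b(C, M) = 5
(b(-3, -4 - 3)*2 + 6)/(-874) = (5*2 + 6)/(-874) = (10 + 6)*(-1/874) = 16*(-1/874) = -8/437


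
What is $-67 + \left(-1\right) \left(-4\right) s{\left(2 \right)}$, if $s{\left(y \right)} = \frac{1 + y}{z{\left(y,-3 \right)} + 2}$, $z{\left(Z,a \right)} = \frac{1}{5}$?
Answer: $- \frac{677}{11} \approx -61.545$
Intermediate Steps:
$z{\left(Z,a \right)} = \frac{1}{5}$
$s{\left(y \right)} = \frac{5}{11} + \frac{5 y}{11}$ ($s{\left(y \right)} = \frac{1 + y}{\frac{1}{5} + 2} = \frac{1 + y}{\frac{11}{5}} = \left(1 + y\right) \frac{5}{11} = \frac{5}{11} + \frac{5 y}{11}$)
$-67 + \left(-1\right) \left(-4\right) s{\left(2 \right)} = -67 + \left(-1\right) \left(-4\right) \left(\frac{5}{11} + \frac{5}{11} \cdot 2\right) = -67 + 4 \left(\frac{5}{11} + \frac{10}{11}\right) = -67 + 4 \cdot \frac{15}{11} = -67 + \frac{60}{11} = - \frac{677}{11}$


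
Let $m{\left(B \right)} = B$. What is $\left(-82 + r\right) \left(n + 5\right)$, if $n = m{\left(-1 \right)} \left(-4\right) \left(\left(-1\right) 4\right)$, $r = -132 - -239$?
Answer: $-275$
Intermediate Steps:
$r = 107$ ($r = -132 + 239 = 107$)
$n = -16$ ($n = \left(-1\right) \left(-4\right) \left(\left(-1\right) 4\right) = 4 \left(-4\right) = -16$)
$\left(-82 + r\right) \left(n + 5\right) = \left(-82 + 107\right) \left(-16 + 5\right) = 25 \left(-11\right) = -275$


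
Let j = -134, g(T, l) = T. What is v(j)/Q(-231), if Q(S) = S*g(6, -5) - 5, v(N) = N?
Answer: 134/1391 ≈ 0.096334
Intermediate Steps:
Q(S) = -5 + 6*S (Q(S) = S*6 - 5 = 6*S - 5 = -5 + 6*S)
v(j)/Q(-231) = -134/(-5 + 6*(-231)) = -134/(-5 - 1386) = -134/(-1391) = -134*(-1/1391) = 134/1391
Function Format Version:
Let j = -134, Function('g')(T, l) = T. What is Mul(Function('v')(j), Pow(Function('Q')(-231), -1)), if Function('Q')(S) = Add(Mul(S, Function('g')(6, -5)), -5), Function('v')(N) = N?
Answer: Rational(134, 1391) ≈ 0.096334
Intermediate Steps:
Function('Q')(S) = Add(-5, Mul(6, S)) (Function('Q')(S) = Add(Mul(S, 6), -5) = Add(Mul(6, S), -5) = Add(-5, Mul(6, S)))
Mul(Function('v')(j), Pow(Function('Q')(-231), -1)) = Mul(-134, Pow(Add(-5, Mul(6, -231)), -1)) = Mul(-134, Pow(Add(-5, -1386), -1)) = Mul(-134, Pow(-1391, -1)) = Mul(-134, Rational(-1, 1391)) = Rational(134, 1391)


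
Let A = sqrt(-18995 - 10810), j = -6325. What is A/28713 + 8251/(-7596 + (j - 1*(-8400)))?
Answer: -8251/5521 + I*sqrt(29805)/28713 ≈ -1.4945 + 0.0060126*I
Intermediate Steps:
A = I*sqrt(29805) (A = sqrt(-29805) = I*sqrt(29805) ≈ 172.64*I)
A/28713 + 8251/(-7596 + (j - 1*(-8400))) = (I*sqrt(29805))/28713 + 8251/(-7596 + (-6325 - 1*(-8400))) = (I*sqrt(29805))*(1/28713) + 8251/(-7596 + (-6325 + 8400)) = I*sqrt(29805)/28713 + 8251/(-7596 + 2075) = I*sqrt(29805)/28713 + 8251/(-5521) = I*sqrt(29805)/28713 + 8251*(-1/5521) = I*sqrt(29805)/28713 - 8251/5521 = -8251/5521 + I*sqrt(29805)/28713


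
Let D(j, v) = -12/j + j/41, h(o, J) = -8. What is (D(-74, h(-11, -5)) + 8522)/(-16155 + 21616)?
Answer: 12925382/8284337 ≈ 1.5602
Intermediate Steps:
D(j, v) = -12/j + j/41 (D(j, v) = -12/j + j*(1/41) = -12/j + j/41)
(D(-74, h(-11, -5)) + 8522)/(-16155 + 21616) = ((-12/(-74) + (1/41)*(-74)) + 8522)/(-16155 + 21616) = ((-12*(-1/74) - 74/41) + 8522)/5461 = ((6/37 - 74/41) + 8522)*(1/5461) = (-2492/1517 + 8522)*(1/5461) = (12925382/1517)*(1/5461) = 12925382/8284337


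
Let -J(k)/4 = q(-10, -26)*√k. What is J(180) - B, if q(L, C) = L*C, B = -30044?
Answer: 30044 - 6240*√5 ≈ 16091.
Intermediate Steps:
q(L, C) = C*L
J(k) = -1040*√k (J(k) = -4*(-26*(-10))*√k = -1040*√k)
J(180) - B = -6240*√5 - 1*(-30044) = -6240*√5 + 30044 = 30044 - 6240*√5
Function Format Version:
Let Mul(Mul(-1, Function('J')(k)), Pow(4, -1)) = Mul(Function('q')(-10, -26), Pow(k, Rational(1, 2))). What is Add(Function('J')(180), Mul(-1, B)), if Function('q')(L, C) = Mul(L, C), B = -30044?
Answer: Add(30044, Mul(-6240, Pow(5, Rational(1, 2)))) ≈ 16091.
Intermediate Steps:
Function('q')(L, C) = Mul(C, L)
Function('J')(k) = Mul(-1040, Pow(k, Rational(1, 2))) (Function('J')(k) = Mul(-4, Mul(Mul(-26, -10), Pow(k, Rational(1, 2)))) = Mul(-4, Mul(260, Pow(k, Rational(1, 2)))) = Mul(-1040, Pow(k, Rational(1, 2))))
Add(Function('J')(180), Mul(-1, B)) = Add(Mul(-1040, Pow(180, Rational(1, 2))), Mul(-1, -30044)) = Add(Mul(-1040, Mul(6, Pow(5, Rational(1, 2)))), 30044) = Add(Mul(-6240, Pow(5, Rational(1, 2))), 30044) = Add(30044, Mul(-6240, Pow(5, Rational(1, 2))))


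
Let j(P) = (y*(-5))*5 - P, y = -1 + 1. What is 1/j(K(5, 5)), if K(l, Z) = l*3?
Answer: -1/15 ≈ -0.066667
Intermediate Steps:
y = 0
K(l, Z) = 3*l
j(P) = -P (j(P) = (0*(-5))*5 - P = 0*5 - P = 0 - P = -P)
1/j(K(5, 5)) = 1/(-3*5) = 1/(-1*15) = 1/(-15) = -1/15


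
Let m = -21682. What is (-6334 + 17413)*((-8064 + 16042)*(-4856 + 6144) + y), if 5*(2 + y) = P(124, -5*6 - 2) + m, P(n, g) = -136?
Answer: 568978574868/5 ≈ 1.1380e+11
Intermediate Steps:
y = -21828/5 (y = -2 + (-136 - 21682)/5 = -2 + (⅕)*(-21818) = -2 - 21818/5 = -21828/5 ≈ -4365.6)
(-6334 + 17413)*((-8064 + 16042)*(-4856 + 6144) + y) = (-6334 + 17413)*((-8064 + 16042)*(-4856 + 6144) - 21828/5) = 11079*(7978*1288 - 21828/5) = 11079*(10275664 - 21828/5) = 11079*(51356492/5) = 568978574868/5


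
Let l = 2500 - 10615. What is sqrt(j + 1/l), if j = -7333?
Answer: 4*I*sqrt(30181356690)/8115 ≈ 85.633*I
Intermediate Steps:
l = -8115
sqrt(j + 1/l) = sqrt(-7333 + 1/(-8115)) = sqrt(-7333 - 1/8115) = sqrt(-59507296/8115) = 4*I*sqrt(30181356690)/8115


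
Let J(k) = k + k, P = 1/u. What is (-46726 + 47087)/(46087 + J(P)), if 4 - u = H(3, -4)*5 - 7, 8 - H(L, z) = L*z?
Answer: 32129/4101741 ≈ 0.0078330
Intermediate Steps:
H(L, z) = 8 - L*z
u = -89 (u = 4 - ((8 - 1*3*(-4))*5 - 7) = 4 - ((8 + 12)*5 - 7) = 4 - (20*5 - 7) = 4 - (100 - 7) = 4 - 1*93 = 4 - 93 = -89)
P = -1/89 (P = 1/(-89) = -1/89 ≈ -0.011236)
J(k) = 2*k
(-46726 + 47087)/(46087 + J(P)) = (-46726 + 47087)/(46087 + 2*(-1/89)) = 361/(46087 - 2/89) = 361/(4101741/89) = 361*(89/4101741) = 32129/4101741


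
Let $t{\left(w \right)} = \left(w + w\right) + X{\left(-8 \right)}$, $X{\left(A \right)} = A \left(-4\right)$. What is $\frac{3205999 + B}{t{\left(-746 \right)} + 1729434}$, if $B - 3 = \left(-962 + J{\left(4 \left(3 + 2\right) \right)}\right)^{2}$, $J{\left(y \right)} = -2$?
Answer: $\frac{2067649}{863987} \approx 2.3931$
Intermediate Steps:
$B = 929299$ ($B = 3 + \left(-962 - 2\right)^{2} = 3 + \left(-964\right)^{2} = 3 + 929296 = 929299$)
$X{\left(A \right)} = - 4 A$
$t{\left(w \right)} = 32 + 2 w$ ($t{\left(w \right)} = \left(w + w\right) - -32 = 2 w + 32 = 32 + 2 w$)
$\frac{3205999 + B}{t{\left(-746 \right)} + 1729434} = \frac{3205999 + 929299}{\left(32 + 2 \left(-746\right)\right) + 1729434} = \frac{4135298}{\left(32 - 1492\right) + 1729434} = \frac{4135298}{-1460 + 1729434} = \frac{4135298}{1727974} = 4135298 \cdot \frac{1}{1727974} = \frac{2067649}{863987}$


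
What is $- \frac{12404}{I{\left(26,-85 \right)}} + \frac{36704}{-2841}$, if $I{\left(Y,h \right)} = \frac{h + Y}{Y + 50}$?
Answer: $\frac{2676056528}{167619} \approx 15965.0$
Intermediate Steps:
$I{\left(Y,h \right)} = \frac{Y + h}{50 + Y}$
$- \frac{12404}{I{\left(26,-85 \right)}} + \frac{36704}{-2841} = - \frac{12404}{\frac{1}{50 + 26} \left(26 - 85\right)} + \frac{36704}{-2841} = - \frac{12404}{\frac{1}{76} \left(-59\right)} + 36704 \left(- \frac{1}{2841}\right) = - \frac{12404}{\frac{1}{76} \left(-59\right)} - \frac{36704}{2841} = - \frac{12404}{- \frac{59}{76}} - \frac{36704}{2841} = \left(-12404\right) \left(- \frac{76}{59}\right) - \frac{36704}{2841} = \frac{942704}{59} - \frac{36704}{2841} = \frac{2676056528}{167619}$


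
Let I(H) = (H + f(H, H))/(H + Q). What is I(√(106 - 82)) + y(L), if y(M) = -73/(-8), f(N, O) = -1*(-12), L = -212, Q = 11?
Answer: 7945/776 - 2*√6/97 ≈ 10.188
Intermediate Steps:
f(N, O) = 12
y(M) = 73/8 (y(M) = -73*(-⅛) = 73/8)
I(H) = (12 + H)/(11 + H) (I(H) = (H + 12)/(H + 11) = (12 + H)/(11 + H))
I(√(106 - 82)) + y(L) = (12 + √(106 - 82))/(11 + √(106 - 82)) + 73/8 = (12 + √24)/(11 + √24) + 73/8 = (12 + 2*√6)/(11 + 2*√6) + 73/8 = 73/8 + (12 + 2*√6)/(11 + 2*√6)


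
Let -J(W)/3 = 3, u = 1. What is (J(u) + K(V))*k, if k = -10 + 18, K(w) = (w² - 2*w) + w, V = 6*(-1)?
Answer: 264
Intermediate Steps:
J(W) = -9 (J(W) = -3*3 = -9)
V = -6
K(w) = w² - w
k = 8
(J(u) + K(V))*k = (-9 - 6*(-1 - 6))*8 = (-9 - 6*(-7))*8 = (-9 + 42)*8 = 33*8 = 264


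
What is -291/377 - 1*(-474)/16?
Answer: 87021/3016 ≈ 28.853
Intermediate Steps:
-291/377 - 1*(-474)/16 = -291*1/377 + 474*(1/16) = -291/377 + 237/8 = 87021/3016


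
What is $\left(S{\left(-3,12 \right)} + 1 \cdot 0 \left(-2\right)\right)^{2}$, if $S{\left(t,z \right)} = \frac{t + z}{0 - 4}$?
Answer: $\frac{81}{16} \approx 5.0625$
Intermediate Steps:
$S{\left(t,z \right)} = - \frac{t}{4} - \frac{z}{4}$ ($S{\left(t,z \right)} = \frac{t + z}{-4} = \left(t + z\right) \left(- \frac{1}{4}\right) = - \frac{t}{4} - \frac{z}{4}$)
$\left(S{\left(-3,12 \right)} + 1 \cdot 0 \left(-2\right)\right)^{2} = \left(\left(\left(- \frac{1}{4}\right) \left(-3\right) - 3\right) + 1 \cdot 0 \left(-2\right)\right)^{2} = \left(\left(\frac{3}{4} - 3\right) + 0 \left(-2\right)\right)^{2} = \left(- \frac{9}{4} + 0\right)^{2} = \left(- \frac{9}{4}\right)^{2} = \frac{81}{16}$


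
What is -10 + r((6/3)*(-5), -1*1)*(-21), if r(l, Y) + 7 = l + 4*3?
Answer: 95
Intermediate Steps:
r(l, Y) = 5 + l (r(l, Y) = -7 + (l + 4*3) = -7 + (l + 12) = -7 + (12 + l) = 5 + l)
-10 + r((6/3)*(-5), -1*1)*(-21) = -10 + (5 + (6/3)*(-5))*(-21) = -10 + (5 + (6*(1/3))*(-5))*(-21) = -10 + (5 + 2*(-5))*(-21) = -10 + (5 - 10)*(-21) = -10 - 5*(-21) = -10 + 105 = 95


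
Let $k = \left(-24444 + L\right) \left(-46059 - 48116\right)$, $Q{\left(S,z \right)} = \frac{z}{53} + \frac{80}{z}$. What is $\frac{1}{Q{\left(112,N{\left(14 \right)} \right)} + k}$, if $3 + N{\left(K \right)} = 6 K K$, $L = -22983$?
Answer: $\frac{62169}{277673968305694} \approx 2.2389 \cdot 10^{-10}$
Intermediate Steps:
$N{\left(K \right)} = -3 + 6 K^{2}$ ($N{\left(K \right)} = -3 + 6 K K = -3 + 6 K^{2}$)
$Q{\left(S,z \right)} = \frac{80}{z} + \frac{z}{53}$ ($Q{\left(S,z \right)} = z \frac{1}{53} + \frac{80}{z} = \frac{z}{53} + \frac{80}{z} = \frac{80}{z} + \frac{z}{53}$)
$k = 4466437725$ ($k = \left(-24444 - 22983\right) \left(-46059 - 48116\right) = \left(-47427\right) \left(-94175\right) = 4466437725$)
$\frac{1}{Q{\left(112,N{\left(14 \right)} \right)} + k} = \frac{1}{\left(\frac{80}{-3 + 6 \cdot 14^{2}} + \frac{-3 + 6 \cdot 14^{2}}{53}\right) + 4466437725} = \frac{1}{\left(\frac{80}{-3 + 6 \cdot 196} + \frac{-3 + 6 \cdot 196}{53}\right) + 4466437725} = \frac{1}{\left(\frac{80}{-3 + 1176} + \frac{-3 + 1176}{53}\right) + 4466437725} = \frac{1}{\left(\frac{80}{1173} + \frac{1}{53} \cdot 1173\right) + 4466437725} = \frac{1}{\left(80 \cdot \frac{1}{1173} + \frac{1173}{53}\right) + 4466437725} = \frac{1}{\left(\frac{80}{1173} + \frac{1173}{53}\right) + 4466437725} = \frac{1}{\frac{1380169}{62169} + 4466437725} = \frac{1}{\frac{277673968305694}{62169}} = \frac{62169}{277673968305694}$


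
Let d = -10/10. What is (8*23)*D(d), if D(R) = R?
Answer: -184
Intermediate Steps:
d = -1 (d = -10*1/10 = -1)
(8*23)*D(d) = (8*23)*(-1) = 184*(-1) = -184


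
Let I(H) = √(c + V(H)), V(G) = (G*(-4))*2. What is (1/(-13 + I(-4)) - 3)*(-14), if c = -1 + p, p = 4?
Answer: 2905/67 + 7*√35/67 ≈ 43.976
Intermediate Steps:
V(G) = -8*G (V(G) = -4*G*2 = -8*G)
c = 3 (c = -1 + 4 = 3)
I(H) = √(3 - 8*H)
(1/(-13 + I(-4)) - 3)*(-14) = (1/(-13 + √(3 - 8*(-4))) - 3)*(-14) = (1/(-13 + √(3 + 32)) - 3)*(-14) = (1/(-13 + √35) - 3)*(-14) = (-3 + 1/(-13 + √35))*(-14) = 42 - 14/(-13 + √35)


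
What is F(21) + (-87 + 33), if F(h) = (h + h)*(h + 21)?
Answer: 1710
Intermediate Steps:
F(h) = 2*h*(21 + h) (F(h) = (2*h)*(21 + h) = 2*h*(21 + h))
F(21) + (-87 + 33) = 2*21*(21 + 21) + (-87 + 33) = 2*21*42 - 54 = 1764 - 54 = 1710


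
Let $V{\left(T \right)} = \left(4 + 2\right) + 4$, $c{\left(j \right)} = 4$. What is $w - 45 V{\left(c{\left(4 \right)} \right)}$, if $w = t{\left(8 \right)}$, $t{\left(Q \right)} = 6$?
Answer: $-444$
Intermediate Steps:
$V{\left(T \right)} = 10$ ($V{\left(T \right)} = 6 + 4 = 10$)
$w = 6$
$w - 45 V{\left(c{\left(4 \right)} \right)} = 6 - 450 = -444$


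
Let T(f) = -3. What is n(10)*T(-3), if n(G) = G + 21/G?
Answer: -363/10 ≈ -36.300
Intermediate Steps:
n(10)*T(-3) = (10 + 21/10)*(-3) = (121/10)*(-3) = -363/10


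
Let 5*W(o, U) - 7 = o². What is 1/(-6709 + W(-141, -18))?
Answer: -5/13657 ≈ -0.00036611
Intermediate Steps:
W(o, U) = 7/5 + o²/5
1/(-6709 + W(-141, -18)) = 1/(-6709 + (7/5 + (⅕)*(-141)²)) = 1/(-6709 + (7/5 + (⅕)*19881)) = 1/(-6709 + (7/5 + 19881/5)) = 1/(-6709 + 19888/5) = 1/(-13657/5) = -5/13657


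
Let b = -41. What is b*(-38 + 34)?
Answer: 164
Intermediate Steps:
b*(-38 + 34) = -41*(-38 + 34) = -41*(-4) = 164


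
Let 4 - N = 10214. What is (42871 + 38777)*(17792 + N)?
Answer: 619055136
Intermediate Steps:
N = -10210 (N = 4 - 1*10214 = 4 - 10214 = -10210)
(42871 + 38777)*(17792 + N) = (42871 + 38777)*(17792 - 10210) = 81648*7582 = 619055136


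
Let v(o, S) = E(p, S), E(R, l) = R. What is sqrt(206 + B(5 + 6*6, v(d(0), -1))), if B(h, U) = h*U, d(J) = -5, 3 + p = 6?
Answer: sqrt(329) ≈ 18.138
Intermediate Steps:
p = 3 (p = -3 + 6 = 3)
v(o, S) = 3
B(h, U) = U*h
sqrt(206 + B(5 + 6*6, v(d(0), -1))) = sqrt(206 + 3*(5 + 6*6)) = sqrt(206 + 3*(5 + 36)) = sqrt(206 + 3*41) = sqrt(206 + 123) = sqrt(329)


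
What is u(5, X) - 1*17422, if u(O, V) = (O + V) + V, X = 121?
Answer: -17175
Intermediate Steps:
u(O, V) = O + 2*V
u(5, X) - 1*17422 = (5 + 2*121) - 1*17422 = (5 + 242) - 17422 = 247 - 17422 = -17175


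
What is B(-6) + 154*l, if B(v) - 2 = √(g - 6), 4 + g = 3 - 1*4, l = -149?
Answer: -22944 + I*√11 ≈ -22944.0 + 3.3166*I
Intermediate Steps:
g = -5 (g = -4 + (3 - 1*4) = -4 + (3 - 4) = -4 - 1 = -5)
B(v) = 2 + I*√11 (B(v) = 2 + √(-5 - 6) = 2 + √(-11) = 2 + I*√11)
B(-6) + 154*l = (2 + I*√11) + 154*(-149) = (2 + I*√11) - 22946 = -22944 + I*√11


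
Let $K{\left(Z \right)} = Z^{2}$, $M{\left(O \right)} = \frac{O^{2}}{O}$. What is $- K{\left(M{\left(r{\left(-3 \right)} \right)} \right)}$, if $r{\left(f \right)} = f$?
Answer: $-9$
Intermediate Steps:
$M{\left(O \right)} = O$
$- K{\left(M{\left(r{\left(-3 \right)} \right)} \right)} = - \left(-3\right)^{2} = \left(-1\right) 9 = -9$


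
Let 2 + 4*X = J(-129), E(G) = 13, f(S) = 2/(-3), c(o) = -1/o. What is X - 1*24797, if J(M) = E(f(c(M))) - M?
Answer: -24762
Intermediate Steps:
f(S) = -⅔ (f(S) = 2*(-⅓) = -⅔)
J(M) = 13 - M
X = 35 (X = -½ + (13 - 1*(-129))/4 = -½ + (13 + 129)/4 = -½ + (¼)*142 = -½ + 71/2 = 35)
X - 1*24797 = 35 - 1*24797 = 35 - 24797 = -24762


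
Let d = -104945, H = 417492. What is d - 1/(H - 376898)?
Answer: -4260137331/40594 ≈ -1.0495e+5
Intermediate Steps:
d - 1/(H - 376898) = -104945 - 1/(417492 - 376898) = -104945 - 1/40594 = -4260137331/40594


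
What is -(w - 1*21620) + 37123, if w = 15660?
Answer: 43083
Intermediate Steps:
-(w - 1*21620) + 37123 = -(15660 - 1*21620) + 37123 = -(15660 - 21620) + 37123 = -1*(-5960) + 37123 = 5960 + 37123 = 43083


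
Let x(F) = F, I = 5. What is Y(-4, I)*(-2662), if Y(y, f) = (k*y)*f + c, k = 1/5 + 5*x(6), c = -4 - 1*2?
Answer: 1623820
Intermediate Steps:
c = -6 (c = -4 - 2 = -6)
k = 151/5 (k = 1/5 + 5*6 = ⅕ + 30 = 151/5 ≈ 30.200)
Y(y, f) = -6 + 151*f*y/5 (Y(y, f) = (151*y/5)*f - 6 = 151*f*y/5 - 6 = -6 + 151*f*y/5)
Y(-4, I)*(-2662) = (-6 + (151/5)*5*(-4))*(-2662) = (-6 - 604)*(-2662) = -610*(-2662) = 1623820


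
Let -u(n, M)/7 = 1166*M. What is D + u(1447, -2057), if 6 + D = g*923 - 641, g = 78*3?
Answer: 17004569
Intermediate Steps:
g = 234
D = 215335 (D = -6 + (234*923 - 641) = -6 + (215982 - 641) = -6 + 215341 = 215335)
u(n, M) = -8162*M
D + u(1447, -2057) = 215335 - 8162*(-2057) = 215335 + 16789234 = 17004569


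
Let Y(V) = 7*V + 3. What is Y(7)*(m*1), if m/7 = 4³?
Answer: 23296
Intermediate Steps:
m = 448 (m = 7*4³ = 7*64 = 448)
Y(V) = 3 + 7*V
Y(7)*(m*1) = (3 + 7*7)*(448*1) = (3 + 49)*448 = 52*448 = 23296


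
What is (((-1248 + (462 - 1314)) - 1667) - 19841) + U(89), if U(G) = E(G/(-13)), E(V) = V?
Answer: -306993/13 ≈ -23615.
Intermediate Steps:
U(G) = -G/13 (U(G) = G/(-13) = G*(-1/13) = -G/13)
(((-1248 + (462 - 1314)) - 1667) - 19841) + U(89) = (((-1248 + (462 - 1314)) - 1667) - 19841) - 1/13*89 = (((-1248 - 852) - 1667) - 19841) - 89/13 = ((-2100 - 1667) - 19841) - 89/13 = (-3767 - 19841) - 89/13 = -23608 - 89/13 = -306993/13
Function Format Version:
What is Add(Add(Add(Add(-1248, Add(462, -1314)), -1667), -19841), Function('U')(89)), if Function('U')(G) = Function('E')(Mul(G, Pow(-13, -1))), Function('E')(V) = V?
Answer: Rational(-306993, 13) ≈ -23615.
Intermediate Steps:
Function('U')(G) = Mul(Rational(-1, 13), G) (Function('U')(G) = Mul(G, Pow(-13, -1)) = Mul(G, Rational(-1, 13)) = Mul(Rational(-1, 13), G))
Add(Add(Add(Add(-1248, Add(462, -1314)), -1667), -19841), Function('U')(89)) = Add(Add(Add(Add(-1248, Add(462, -1314)), -1667), -19841), Mul(Rational(-1, 13), 89)) = Add(Add(Add(Add(-1248, -852), -1667), -19841), Rational(-89, 13)) = Add(Add(Add(-2100, -1667), -19841), Rational(-89, 13)) = Add(Add(-3767, -19841), Rational(-89, 13)) = Add(-23608, Rational(-89, 13)) = Rational(-306993, 13)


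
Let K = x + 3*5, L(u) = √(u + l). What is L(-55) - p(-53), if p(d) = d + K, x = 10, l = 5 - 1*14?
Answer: 28 + 8*I ≈ 28.0 + 8.0*I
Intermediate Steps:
l = -9 (l = 5 - 14 = -9)
L(u) = √(-9 + u) (L(u) = √(u - 9) = √(-9 + u))
K = 25 (K = 10 + 3*5 = 10 + 15 = 25)
p(d) = 25 + d (p(d) = d + 25 = 25 + d)
L(-55) - p(-53) = √(-9 - 55) - (25 - 53) = √(-64) - 1*(-28) = 8*I + 28 = 28 + 8*I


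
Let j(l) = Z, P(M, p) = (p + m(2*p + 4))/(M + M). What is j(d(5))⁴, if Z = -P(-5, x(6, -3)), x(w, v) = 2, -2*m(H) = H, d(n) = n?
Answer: 1/625 ≈ 0.0016000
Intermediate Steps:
m(H) = -H/2
P(M, p) = -1/M (P(M, p) = (p - (2*p + 4)/2)/(M + M) = (p - (4 + 2*p)/2)/((2*M)) = (p + (-2 - p))*(1/(2*M)) = -1/M)
Z = -⅕ (Z = -(-1)/(-5) = -(-1)*(-1)/5 = -1*⅕ = -⅕ ≈ -0.20000)
j(l) = -⅕
j(d(5))⁴ = (-⅕)⁴ = 1/625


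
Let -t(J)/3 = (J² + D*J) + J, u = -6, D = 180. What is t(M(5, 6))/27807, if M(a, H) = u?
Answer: 1050/9269 ≈ 0.11328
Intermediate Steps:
M(a, H) = -6
t(J) = -543*J - 3*J² (t(J) = -3*((J² + 180*J) + J) = -3*(J² + 181*J) = -543*J - 3*J²)
t(M(5, 6))/27807 = -3*(-6)*(181 - 6)/27807 = -3*(-6)*175*(1/27807) = 3150*(1/27807) = 1050/9269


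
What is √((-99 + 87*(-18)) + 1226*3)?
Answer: √2013 ≈ 44.866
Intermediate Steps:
√((-99 + 87*(-18)) + 1226*3) = √((-99 - 1566) + 3678) = √(-1665 + 3678) = √2013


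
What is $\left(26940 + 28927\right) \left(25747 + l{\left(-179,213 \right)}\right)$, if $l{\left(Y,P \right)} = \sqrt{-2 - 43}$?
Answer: $1438407649 + 167601 i \sqrt{5} \approx 1.4384 \cdot 10^{9} + 3.7477 \cdot 10^{5} i$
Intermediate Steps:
$l{\left(Y,P \right)} = 3 i \sqrt{5}$ ($l{\left(Y,P \right)} = \sqrt{-45} = 3 i \sqrt{5}$)
$\left(26940 + 28927\right) \left(25747 + l{\left(-179,213 \right)}\right) = \left(26940 + 28927\right) \left(25747 + 3 i \sqrt{5}\right) = 55867 \left(25747 + 3 i \sqrt{5}\right) = 1438407649 + 167601 i \sqrt{5}$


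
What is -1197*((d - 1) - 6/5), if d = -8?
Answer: 61047/5 ≈ 12209.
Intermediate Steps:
-1197*((d - 1) - 6/5) = -1197*((-8 - 1) - 6/5) = -1197*(-9 - 6*1/5) = -1197*(-9 - 6/5) = -1197*(-51/5) = 61047/5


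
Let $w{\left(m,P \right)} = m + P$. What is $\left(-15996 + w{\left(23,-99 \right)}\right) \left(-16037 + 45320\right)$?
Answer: $-470636376$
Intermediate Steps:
$w{\left(m,P \right)} = P + m$
$\left(-15996 + w{\left(23,-99 \right)}\right) \left(-16037 + 45320\right) = \left(-15996 + \left(-99 + 23\right)\right) \left(-16037 + 45320\right) = \left(-15996 - 76\right) 29283 = \left(-16072\right) 29283 = -470636376$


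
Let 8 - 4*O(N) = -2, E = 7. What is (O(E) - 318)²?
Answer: 398161/4 ≈ 99540.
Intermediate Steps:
O(N) = 5/2 (O(N) = 2 - ¼*(-2) = 2 + ½ = 5/2)
(O(E) - 318)² = (5/2 - 318)² = (-631/2)² = 398161/4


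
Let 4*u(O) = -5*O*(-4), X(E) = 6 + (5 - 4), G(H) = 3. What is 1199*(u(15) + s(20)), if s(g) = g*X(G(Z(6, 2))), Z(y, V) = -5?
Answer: 257785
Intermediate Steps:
X(E) = 7 (X(E) = 6 + 1 = 7)
u(O) = 5*O (u(O) = (-5*O*(-4))/4 = (20*O)/4 = 5*O)
s(g) = 7*g (s(g) = g*7 = 7*g)
1199*(u(15) + s(20)) = 1199*(5*15 + 7*20) = 1199*(75 + 140) = 1199*215 = 257785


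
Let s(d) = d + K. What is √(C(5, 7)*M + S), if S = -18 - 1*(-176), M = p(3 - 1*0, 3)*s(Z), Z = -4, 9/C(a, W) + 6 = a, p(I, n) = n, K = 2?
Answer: 2*√53 ≈ 14.560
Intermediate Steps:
C(a, W) = 9/(-6 + a)
s(d) = 2 + d (s(d) = d + 2 = 2 + d)
M = -6 (M = 3*(2 - 4) = 3*(-2) = -6)
S = 158 (S = -18 + 176 = 158)
√(C(5, 7)*M + S) = √((9/(-6 + 5))*(-6) + 158) = √((9/(-1))*(-6) + 158) = √((9*(-1))*(-6) + 158) = √(-9*(-6) + 158) = √(54 + 158) = √212 = 2*√53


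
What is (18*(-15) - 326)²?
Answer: 355216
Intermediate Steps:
(18*(-15) - 326)² = (-270 - 326)² = (-596)² = 355216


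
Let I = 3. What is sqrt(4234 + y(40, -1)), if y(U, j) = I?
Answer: sqrt(4237) ≈ 65.092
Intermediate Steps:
y(U, j) = 3
sqrt(4234 + y(40, -1)) = sqrt(4234 + 3) = sqrt(4237)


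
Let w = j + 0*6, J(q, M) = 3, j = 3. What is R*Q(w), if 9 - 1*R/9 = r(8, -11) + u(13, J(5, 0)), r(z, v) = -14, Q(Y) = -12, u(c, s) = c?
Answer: -1080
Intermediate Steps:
w = 3 (w = 3 + 0*6 = 3 + 0 = 3)
R = 90 (R = 81 - 9*(-14 + 13) = 81 - 9*(-1) = 81 + 9 = 90)
R*Q(w) = 90*(-12) = -1080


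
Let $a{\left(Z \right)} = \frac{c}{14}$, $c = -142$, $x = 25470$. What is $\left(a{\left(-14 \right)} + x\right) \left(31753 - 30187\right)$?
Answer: $\frac{279090954}{7} \approx 3.987 \cdot 10^{7}$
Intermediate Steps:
$a{\left(Z \right)} = - \frac{71}{7}$ ($a{\left(Z \right)} = - \frac{142}{14} = \left(-142\right) \frac{1}{14} = - \frac{71}{7}$)
$\left(a{\left(-14 \right)} + x\right) \left(31753 - 30187\right) = \left(- \frac{71}{7} + 25470\right) \left(31753 - 30187\right) = \frac{178219}{7} \cdot 1566 = \frac{279090954}{7}$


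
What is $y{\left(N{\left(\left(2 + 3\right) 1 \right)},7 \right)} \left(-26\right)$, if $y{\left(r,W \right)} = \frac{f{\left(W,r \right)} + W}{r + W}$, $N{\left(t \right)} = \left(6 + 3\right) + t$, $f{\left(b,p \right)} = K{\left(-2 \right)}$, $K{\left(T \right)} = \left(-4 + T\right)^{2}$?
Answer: $- \frac{1118}{21} \approx -53.238$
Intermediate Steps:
$f{\left(b,p \right)} = 36$ ($f{\left(b,p \right)} = \left(-4 - 2\right)^{2} = \left(-6\right)^{2} = 36$)
$N{\left(t \right)} = 9 + t$
$y{\left(r,W \right)} = \frac{36 + W}{W + r}$ ($y{\left(r,W \right)} = \frac{36 + W}{r + W} = \frac{36 + W}{W + r}$)
$y{\left(N{\left(\left(2 + 3\right) 1 \right)},7 \right)} \left(-26\right) = \frac{36 + 7}{7 + \left(9 + \left(2 + 3\right) 1\right)} \left(-26\right) = \frac{1}{7 + \left(9 + 5 \cdot 1\right)} 43 \left(-26\right) = \frac{1}{7 + \left(9 + 5\right)} 43 \left(-26\right) = \frac{1}{7 + 14} \cdot 43 \left(-26\right) = \frac{1}{21} \cdot 43 \left(-26\right) = \frac{43}{21} \left(-26\right) = - \frac{1118}{21}$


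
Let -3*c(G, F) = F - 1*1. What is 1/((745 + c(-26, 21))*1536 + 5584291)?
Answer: 1/6718371 ≈ 1.4885e-7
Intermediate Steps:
c(G, F) = ⅓ - F/3 (c(G, F) = -(F - 1*1)/3 = -(F - 1)/3 = -(-1 + F)/3 = ⅓ - F/3)
1/((745 + c(-26, 21))*1536 + 5584291) = 1/((745 + (⅓ - ⅓*21))*1536 + 5584291) = 1/((745 + (⅓ - 7))*1536 + 5584291) = 1/((745 - 20/3)*1536 + 5584291) = 1/((2215/3)*1536 + 5584291) = 1/(1134080 + 5584291) = 1/6718371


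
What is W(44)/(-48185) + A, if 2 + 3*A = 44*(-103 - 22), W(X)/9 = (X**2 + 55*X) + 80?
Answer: -88411214/48185 ≈ -1834.8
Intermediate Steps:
W(X) = 720 + 9*X**2 + 495*X (W(X) = 9*((X**2 + 55*X) + 80) = 9*(80 + X**2 + 55*X) = 720 + 9*X**2 + 495*X)
A = -1834 (A = -2/3 + (44*(-103 - 22))/3 = -2/3 + (44*(-125))/3 = -2/3 + (1/3)*(-5500) = -2/3 - 5500/3 = -1834)
W(44)/(-48185) + A = (720 + 9*44**2 + 495*44)/(-48185) - 1834 = (720 + 9*1936 + 21780)*(-1/48185) - 1834 = (720 + 17424 + 21780)*(-1/48185) - 1834 = 39924*(-1/48185) - 1834 = -39924/48185 - 1834 = -88411214/48185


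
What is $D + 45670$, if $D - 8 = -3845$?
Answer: $41833$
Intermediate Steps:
$D = -3837$ ($D = 8 - 3845 = -3837$)
$D + 45670 = -3837 + 45670 = 41833$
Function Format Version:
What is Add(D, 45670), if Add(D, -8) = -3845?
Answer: 41833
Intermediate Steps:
D = -3837 (D = Add(8, -3845) = -3837)
Add(D, 45670) = Add(-3837, 45670) = 41833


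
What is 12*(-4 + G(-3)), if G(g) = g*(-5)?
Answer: 132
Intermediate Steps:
G(g) = -5*g
12*(-4 + G(-3)) = 12*(-4 - 5*(-3)) = 12*(-4 + 15) = 12*11 = 132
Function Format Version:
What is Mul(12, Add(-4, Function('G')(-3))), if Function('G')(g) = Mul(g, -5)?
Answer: 132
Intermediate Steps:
Function('G')(g) = Mul(-5, g)
Mul(12, Add(-4, Function('G')(-3))) = Mul(12, Add(-4, Mul(-5, -3))) = Mul(12, Add(-4, 15)) = Mul(12, 11) = 132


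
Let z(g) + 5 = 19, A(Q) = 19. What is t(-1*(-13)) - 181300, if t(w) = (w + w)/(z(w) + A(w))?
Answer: -5982874/33 ≈ -1.8130e+5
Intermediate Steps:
z(g) = 14 (z(g) = -5 + 19 = 14)
t(w) = 2*w/33 (t(w) = (w + w)/(14 + 19) = (2*w)/33 = (2*w)*(1/33) = 2*w/33)
t(-1*(-13)) - 181300 = 2*(-1*(-13))/33 - 181300 = (2/33)*13 - 181300 = 26/33 - 181300 = -5982874/33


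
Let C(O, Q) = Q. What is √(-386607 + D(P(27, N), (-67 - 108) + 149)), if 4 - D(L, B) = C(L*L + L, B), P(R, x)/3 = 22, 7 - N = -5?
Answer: 3*I*√42953 ≈ 621.75*I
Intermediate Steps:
N = 12 (N = 7 - 1*(-5) = 7 + 5 = 12)
P(R, x) = 66 (P(R, x) = 3*22 = 66)
D(L, B) = 4 - B
√(-386607 + D(P(27, N), (-67 - 108) + 149)) = √(-386607 + (4 - ((-67 - 108) + 149))) = √(-386607 + (4 - (-175 + 149))) = √(-386607 + (4 - 1*(-26))) = √(-386607 + (4 + 26)) = √(-386607 + 30) = √(-386577) = 3*I*√42953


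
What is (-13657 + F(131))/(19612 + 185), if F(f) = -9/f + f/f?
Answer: -596315/864469 ≈ -0.68981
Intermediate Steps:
F(f) = 1 - 9/f (F(f) = -9/f + 1 = 1 - 9/f)
(-13657 + F(131))/(19612 + 185) = (-13657 + (-9 + 131)/131)/(19612 + 185) = (-13657 + (1/131)*122)/19797 = (-13657 + 122/131)*(1/19797) = -1788945/131*1/19797 = -596315/864469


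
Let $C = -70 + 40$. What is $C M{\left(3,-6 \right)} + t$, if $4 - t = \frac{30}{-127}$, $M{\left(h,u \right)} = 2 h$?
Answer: $- \frac{22322}{127} \approx -175.76$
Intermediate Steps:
$C = -30$
$t = \frac{538}{127}$ ($t = 4 - \frac{30}{-127} = 4 - 30 \left(- \frac{1}{127}\right) = 4 - - \frac{30}{127} = 4 + \frac{30}{127} = \frac{538}{127} \approx 4.2362$)
$C M{\left(3,-6 \right)} + t = - 30 \cdot 2 \cdot 3 + \frac{538}{127} = \left(-30\right) 6 + \frac{538}{127} = -180 + \frac{538}{127} = - \frac{22322}{127}$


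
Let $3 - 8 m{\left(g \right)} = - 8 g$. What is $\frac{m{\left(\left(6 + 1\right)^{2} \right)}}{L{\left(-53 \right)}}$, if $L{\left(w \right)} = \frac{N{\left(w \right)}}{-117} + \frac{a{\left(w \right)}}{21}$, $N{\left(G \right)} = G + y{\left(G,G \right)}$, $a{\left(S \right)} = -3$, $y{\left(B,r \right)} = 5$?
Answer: $\frac{107835}{584} \approx 184.65$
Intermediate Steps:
$m{\left(g \right)} = \frac{3}{8} + g$ ($m{\left(g \right)} = \frac{3}{8} - \frac{\left(-8\right) g}{8} = \frac{3}{8} + g$)
$N{\left(G \right)} = 5 + G$ ($N{\left(G \right)} = G + 5 = 5 + G$)
$L{\left(w \right)} = - \frac{152}{819} - \frac{w}{117}$ ($L{\left(w \right)} = \frac{5 + w}{-117} - \frac{3}{21} = \left(5 + w\right) \left(- \frac{1}{117}\right) - \frac{1}{7} = \left(- \frac{5}{117} - \frac{w}{117}\right) - \frac{1}{7} = - \frac{152}{819} - \frac{w}{117}$)
$\frac{m{\left(\left(6 + 1\right)^{2} \right)}}{L{\left(-53 \right)}} = \frac{\frac{3}{8} + \left(6 + 1\right)^{2}}{- \frac{152}{819} - - \frac{53}{117}} = \frac{\frac{3}{8} + 7^{2}}{- \frac{152}{819} + \frac{53}{117}} = \frac{\frac{3}{8} + 49}{\frac{73}{273}} = \frac{395}{8} \cdot \frac{273}{73} = \frac{107835}{584}$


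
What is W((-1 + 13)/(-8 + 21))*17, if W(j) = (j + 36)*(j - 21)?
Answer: -2129760/169 ≈ -12602.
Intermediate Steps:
W(j) = (-21 + j)*(36 + j) (W(j) = (36 + j)*(-21 + j) = (-21 + j)*(36 + j))
W((-1 + 13)/(-8 + 21))*17 = (-756 + ((-1 + 13)/(-8 + 21))² + 15*((-1 + 13)/(-8 + 21)))*17 = (-756 + (12/13)² + 15*(12/13))*17 = (-756 + 144/169 + 180/13)*17 = -125280/169*17 = -2129760/169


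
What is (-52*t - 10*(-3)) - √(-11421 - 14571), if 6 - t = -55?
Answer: -3142 - 114*I*√2 ≈ -3142.0 - 161.22*I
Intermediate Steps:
t = 61 (t = 6 - 1*(-55) = 6 + 55 = 61)
(-52*t - 10*(-3)) - √(-11421 - 14571) = (-52*61 - 10*(-3)) - √(-11421 - 14571) = (-3172 + 30) - √(-25992) = -3142 - 114*I*√2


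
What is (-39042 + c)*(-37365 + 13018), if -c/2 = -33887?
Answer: -699538004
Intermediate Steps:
c = 67774 (c = -2*(-33887) = 67774)
(-39042 + c)*(-37365 + 13018) = (-39042 + 67774)*(-37365 + 13018) = 28732*(-24347) = -699538004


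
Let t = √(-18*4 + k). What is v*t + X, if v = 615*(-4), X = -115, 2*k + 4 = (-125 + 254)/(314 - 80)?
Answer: -115 - 410*I*√448539/13 ≈ -115.0 - 21122.0*I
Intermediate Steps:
k = -269/156 (k = -2 + ((-125 + 254)/(314 - 80))/2 = -2 + (129/234)/2 = -2 + (129*(1/234))/2 = -2 + (½)*(43/78) = -2 + 43/156 = -269/156 ≈ -1.7244)
t = I*√448539/78 (t = √(-18*4 - 269/156) = √(-72 - 269/156) = √(-11501/156) = I*√448539/78 ≈ 8.5863*I)
v = -2460
v*t + X = -410*I*√448539/13 - 115 = -115 - 410*I*√448539/13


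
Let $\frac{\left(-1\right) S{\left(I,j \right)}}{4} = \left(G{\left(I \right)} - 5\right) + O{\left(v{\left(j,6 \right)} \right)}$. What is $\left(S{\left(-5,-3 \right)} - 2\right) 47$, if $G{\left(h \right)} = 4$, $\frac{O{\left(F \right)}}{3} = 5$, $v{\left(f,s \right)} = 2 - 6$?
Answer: $-2726$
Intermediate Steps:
$v{\left(f,s \right)} = -4$ ($v{\left(f,s \right)} = 2 - 6 = -4$)
$O{\left(F \right)} = 15$ ($O{\left(F \right)} = 3 \cdot 5 = 15$)
$S{\left(I,j \right)} = -56$ ($S{\left(I,j \right)} = - 4 \left(\left(4 - 5\right) + 15\right) = - 4 \left(-1 + 15\right) = \left(-4\right) 14 = -56$)
$\left(S{\left(-5,-3 \right)} - 2\right) 47 = \left(-56 - 2\right) 47 = \left(-58\right) 47 = -2726$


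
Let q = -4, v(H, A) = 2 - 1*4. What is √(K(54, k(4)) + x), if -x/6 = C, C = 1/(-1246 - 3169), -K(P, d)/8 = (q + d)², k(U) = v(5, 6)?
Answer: I*√5613734310/4415 ≈ 16.971*I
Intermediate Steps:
v(H, A) = -2 (v(H, A) = 2 - 4 = -2)
k(U) = -2
K(P, d) = -8*(-4 + d)²
C = -1/4415 (C = 1/(-4415) = -1/4415 ≈ -0.00022650)
x = 6/4415 (x = -6*(-1/4415) = 6/4415 ≈ 0.0013590)
√(K(54, k(4)) + x) = √(-8*(-4 - 2)² + 6/4415) = √(-8*(-6)² + 6/4415) = √(-8*36 + 6/4415) = √(-288 + 6/4415) = √(-1271514/4415) = I*√5613734310/4415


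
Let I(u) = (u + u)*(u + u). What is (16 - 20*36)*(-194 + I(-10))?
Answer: -145024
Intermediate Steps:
I(u) = 4*u² (I(u) = (2*u)*(2*u) = 4*u²)
(16 - 20*36)*(-194 + I(-10)) = (16 - 20*36)*(-194 + 4*(-10)²) = (16 - 720)*(-194 + 4*100) = -704*(-194 + 400) = -704*206 = -145024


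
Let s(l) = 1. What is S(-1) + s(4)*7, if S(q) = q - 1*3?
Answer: 3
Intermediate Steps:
S(q) = -3 + q (S(q) = q - 3 = -3 + q)
S(-1) + s(4)*7 = (-3 - 1) + 1*7 = -4 + 7 = 3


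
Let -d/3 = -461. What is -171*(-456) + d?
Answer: 79359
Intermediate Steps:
d = 1383 (d = -3*(-461) = 1383)
-171*(-456) + d = -171*(-456) + 1383 = 77976 + 1383 = 79359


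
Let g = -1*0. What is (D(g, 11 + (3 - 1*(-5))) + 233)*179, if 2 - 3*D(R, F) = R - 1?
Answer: 41886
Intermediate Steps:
g = 0
D(R, F) = 1 - R/3 (D(R, F) = ⅔ - (R - 1)/3 = ⅔ - (-1 + R)/3 = ⅔ + (⅓ - R/3) = 1 - R/3)
(D(g, 11 + (3 - 1*(-5))) + 233)*179 = ((1 - ⅓*0) + 233)*179 = ((1 + 0) + 233)*179 = (1 + 233)*179 = 234*179 = 41886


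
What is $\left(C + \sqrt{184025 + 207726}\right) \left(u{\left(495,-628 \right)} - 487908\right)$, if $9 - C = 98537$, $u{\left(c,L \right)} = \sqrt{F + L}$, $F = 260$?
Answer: $4 \left(98528 - \sqrt{391751}\right) \left(121977 - i \sqrt{23}\right) \approx 4.7767 \cdot 10^{10} - 1.8781 \cdot 10^{6} i$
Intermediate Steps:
$u{\left(c,L \right)} = \sqrt{260 + L}$
$C = -98528$ ($C = 9 - 98537 = -98528$)
$\left(C + \sqrt{184025 + 207726}\right) \left(u{\left(495,-628 \right)} - 487908\right) = \left(-98528 + \sqrt{184025 + 207726}\right) \left(\sqrt{260 - 628} - 487908\right) = \left(-98528 + \sqrt{391751}\right) \left(\sqrt{-368} - 487908\right) = \left(-98528 + \sqrt{391751}\right) \left(4 i \sqrt{23} - 487908\right) = \left(-98528 + \sqrt{391751}\right) \left(-487908 + 4 i \sqrt{23}\right) = \left(-487908 + 4 i \sqrt{23}\right) \left(-98528 + \sqrt{391751}\right)$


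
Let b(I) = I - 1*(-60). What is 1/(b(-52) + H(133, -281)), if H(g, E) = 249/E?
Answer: 281/1999 ≈ 0.14057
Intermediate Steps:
b(I) = 60 + I (b(I) = I + 60 = 60 + I)
1/(b(-52) + H(133, -281)) = 1/((60 - 52) + 249/(-281)) = 1/(8 + 249*(-1/281)) = 1/(8 - 249/281) = 1/(1999/281) = 281/1999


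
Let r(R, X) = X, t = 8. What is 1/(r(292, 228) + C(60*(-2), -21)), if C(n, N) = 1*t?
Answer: 1/236 ≈ 0.0042373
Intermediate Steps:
C(n, N) = 8 (C(n, N) = 1*8 = 8)
1/(r(292, 228) + C(60*(-2), -21)) = 1/(228 + 8) = 1/236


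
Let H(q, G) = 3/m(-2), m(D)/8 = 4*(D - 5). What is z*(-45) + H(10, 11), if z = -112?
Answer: 1128957/224 ≈ 5040.0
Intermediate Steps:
m(D) = -160 + 32*D (m(D) = 8*(4*(D - 5)) = 8*(4*(-5 + D)) = 8*(-20 + 4*D) = -160 + 32*D)
H(q, G) = -3/224 (H(q, G) = 3/(-160 + 32*(-2)) = 3/(-160 - 64) = 3/(-224) = 3*(-1/224) = -3/224)
z*(-45) + H(10, 11) = -112*(-45) - 3/224 = 5040 - 3/224 = 1128957/224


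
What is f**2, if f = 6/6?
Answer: 1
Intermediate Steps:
f = 1 (f = (1/6)*6 = 1)
f**2 = 1**2 = 1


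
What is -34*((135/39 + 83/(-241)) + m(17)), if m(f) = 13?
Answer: -1716830/3133 ≈ -547.98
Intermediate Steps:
-34*((135/39 + 83/(-241)) + m(17)) = -34*((135/39 + 83/(-241)) + 13) = -34*((135*(1/39) + 83*(-1/241)) + 13) = -34*((45/13 - 83/241) + 13) = -34*(9766/3133 + 13) = -34*50495/3133 = -1716830/3133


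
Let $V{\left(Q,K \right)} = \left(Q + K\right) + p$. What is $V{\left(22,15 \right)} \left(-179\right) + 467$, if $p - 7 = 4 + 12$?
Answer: $-10273$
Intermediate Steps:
$p = 23$ ($p = 7 + \left(4 + 12\right) = 7 + 16 = 23$)
$V{\left(Q,K \right)} = 23 + K + Q$ ($V{\left(Q,K \right)} = \left(Q + K\right) + 23 = \left(K + Q\right) + 23 = 23 + K + Q$)
$V{\left(22,15 \right)} \left(-179\right) + 467 = \left(23 + 15 + 22\right) \left(-179\right) + 467 = 60 \left(-179\right) + 467 = -10740 + 467 = -10273$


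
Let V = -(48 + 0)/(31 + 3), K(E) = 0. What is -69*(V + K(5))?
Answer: 1656/17 ≈ 97.412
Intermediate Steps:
V = -24/17 (V = -48/34 = -1*24/17 = -24/17 ≈ -1.4118)
-69*(V + K(5)) = -69*(-24/17 + 0) = -69*(-24/17) = 1656/17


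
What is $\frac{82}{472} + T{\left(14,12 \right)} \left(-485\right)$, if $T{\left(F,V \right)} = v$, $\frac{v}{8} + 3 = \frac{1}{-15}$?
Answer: $\frac{8424379}{708} \approx 11899.0$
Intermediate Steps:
$v = - \frac{368}{15}$ ($v = -24 + \frac{8}{-15} = -24 + 8 \left(- \frac{1}{15}\right) = -24 - \frac{8}{15} = - \frac{368}{15} \approx -24.533$)
$T{\left(F,V \right)} = - \frac{368}{15}$
$\frac{82}{472} + T{\left(14,12 \right)} \left(-485\right) = \frac{82}{472} - - \frac{35696}{3} = 82 \cdot \frac{1}{472} + \frac{35696}{3} = \frac{41}{236} + \frac{35696}{3} = \frac{8424379}{708}$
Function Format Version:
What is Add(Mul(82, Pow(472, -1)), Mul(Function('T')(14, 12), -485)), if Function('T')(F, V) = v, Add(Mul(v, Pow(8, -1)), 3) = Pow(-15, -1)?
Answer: Rational(8424379, 708) ≈ 11899.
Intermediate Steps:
v = Rational(-368, 15) (v = Add(-24, Mul(8, Pow(-15, -1))) = Add(-24, Mul(8, Rational(-1, 15))) = Add(-24, Rational(-8, 15)) = Rational(-368, 15) ≈ -24.533)
Function('T')(F, V) = Rational(-368, 15)
Add(Mul(82, Pow(472, -1)), Mul(Function('T')(14, 12), -485)) = Add(Mul(82, Pow(472, -1)), Mul(Rational(-368, 15), -485)) = Add(Mul(82, Rational(1, 472)), Rational(35696, 3)) = Add(Rational(41, 236), Rational(35696, 3)) = Rational(8424379, 708)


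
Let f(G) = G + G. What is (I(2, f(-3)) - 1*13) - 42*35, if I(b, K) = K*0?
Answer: -1483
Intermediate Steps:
f(G) = 2*G
I(b, K) = 0
(I(2, f(-3)) - 1*13) - 42*35 = (0 - 1*13) - 42*35 = (0 - 13) - 1470 = -13 - 1470 = -1483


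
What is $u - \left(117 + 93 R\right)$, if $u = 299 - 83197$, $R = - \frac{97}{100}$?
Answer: $- \frac{8292479}{100} \approx -82925.0$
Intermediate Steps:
$R = - \frac{97}{100}$ ($R = \left(-97\right) \frac{1}{100} = - \frac{97}{100} \approx -0.97$)
$u = -82898$ ($u = 299 - 83197 = -82898$)
$u - \left(117 + 93 R\right) = -82898 - \frac{2679}{100} = - \frac{8292479}{100}$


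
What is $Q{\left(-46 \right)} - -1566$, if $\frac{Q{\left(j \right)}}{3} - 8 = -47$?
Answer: $1449$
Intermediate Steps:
$Q{\left(j \right)} = -117$ ($Q{\left(j \right)} = 24 + 3 \left(-47\right) = 24 - 141 = -117$)
$Q{\left(-46 \right)} - -1566 = -117 - -1566 = -117 + 1566 = 1449$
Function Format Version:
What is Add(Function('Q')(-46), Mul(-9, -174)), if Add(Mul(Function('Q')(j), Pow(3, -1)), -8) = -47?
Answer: 1449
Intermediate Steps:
Function('Q')(j) = -117 (Function('Q')(j) = Add(24, Mul(3, -47)) = Add(24, -141) = -117)
Add(Function('Q')(-46), Mul(-9, -174)) = Add(-117, Mul(-9, -174)) = Add(-117, 1566) = 1449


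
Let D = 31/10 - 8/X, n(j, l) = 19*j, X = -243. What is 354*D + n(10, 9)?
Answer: 526117/405 ≈ 1299.1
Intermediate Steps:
D = 7613/2430 (D = 31/10 - 8/(-243) = 31*(1/10) - 8*(-1/243) = 31/10 + 8/243 = 7613/2430 ≈ 3.1329)
354*D + n(10, 9) = 354*(7613/2430) + 19*10 = 449167/405 + 190 = 526117/405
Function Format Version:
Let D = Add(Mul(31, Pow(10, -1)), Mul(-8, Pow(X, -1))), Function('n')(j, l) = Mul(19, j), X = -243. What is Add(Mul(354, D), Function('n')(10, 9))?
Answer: Rational(526117, 405) ≈ 1299.1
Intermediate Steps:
D = Rational(7613, 2430) (D = Add(Mul(31, Pow(10, -1)), Mul(-8, Pow(-243, -1))) = Add(Mul(31, Rational(1, 10)), Mul(-8, Rational(-1, 243))) = Add(Rational(31, 10), Rational(8, 243)) = Rational(7613, 2430) ≈ 3.1329)
Add(Mul(354, D), Function('n')(10, 9)) = Add(Mul(354, Rational(7613, 2430)), Mul(19, 10)) = Add(Rational(449167, 405), 190) = Rational(526117, 405)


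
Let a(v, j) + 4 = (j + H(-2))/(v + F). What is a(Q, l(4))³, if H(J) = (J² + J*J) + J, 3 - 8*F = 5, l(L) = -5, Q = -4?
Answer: -373248/4913 ≈ -75.971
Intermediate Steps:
F = -¼ (F = 3/8 - ⅛*5 = 3/8 - 5/8 = -¼ ≈ -0.25000)
H(J) = J + 2*J² (H(J) = (J² + J²) + J = 2*J² + J = J + 2*J²)
a(v, j) = -4 + (6 + j)/(-¼ + v) (a(v, j) = -4 + (j - 2*(1 + 2*(-2)))/(v - ¼) = -4 + (j - 2*(1 - 4))/(-¼ + v) = -4 + (j - 2*(-3))/(-¼ + v) = -4 + (j + 6)/(-¼ + v) = -4 + (6 + j)/(-¼ + v))
a(Q, l(4))³ = (4*(7 - 5 - 4*(-4))/(-1 + 4*(-4)))³ = (4*(7 - 5 + 16)/(-1 - 16))³ = (4*18/(-17))³ = (4*(-1/17)*18)³ = (-72/17)³ = -373248/4913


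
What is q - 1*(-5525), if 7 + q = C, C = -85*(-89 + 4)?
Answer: 12743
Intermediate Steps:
C = 7225 (C = -85*(-85) = 7225)
q = 7218 (q = -7 + 7225 = 7218)
q - 1*(-5525) = 7218 - 1*(-5525) = 7218 + 5525 = 12743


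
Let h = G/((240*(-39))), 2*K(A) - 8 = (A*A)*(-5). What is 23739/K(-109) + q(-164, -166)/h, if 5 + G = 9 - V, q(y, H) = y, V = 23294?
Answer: -3076084450/46111871 ≈ -66.709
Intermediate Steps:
G = -23290 (G = -5 + (9 - 1*23294) = -5 + (9 - 23294) = -5 - 23285 = -23290)
K(A) = 4 - 5*A**2/2 (K(A) = 4 + ((A*A)*(-5))/2 = 4 + (A**2*(-5))/2 = 4 + (-5*A**2)/2 = 4 - 5*A**2/2)
h = 2329/936 (h = -23290/(240*(-39)) = -23290/(-9360) = -23290*(-1/9360) = 2329/936 ≈ 2.4882)
23739/K(-109) + q(-164, -166)/h = 23739/(4 - 5/2*(-109)**2) - 164/2329/936 = 23739/(4 - 5/2*11881) - 164*936/2329 = 23739/(4 - 59405/2) - 153504/2329 = 23739/(-59397/2) - 153504/2329 = 23739*(-2/59397) - 153504/2329 = -15826/19799 - 153504/2329 = -3076084450/46111871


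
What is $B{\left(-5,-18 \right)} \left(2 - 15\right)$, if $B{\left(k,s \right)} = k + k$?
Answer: $130$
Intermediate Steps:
$B{\left(k,s \right)} = 2 k$
$B{\left(-5,-18 \right)} \left(2 - 15\right) = 2 \left(-5\right) \left(2 - 15\right) = - 10 \left(2 - 15\right) = \left(-10\right) \left(-13\right) = 130$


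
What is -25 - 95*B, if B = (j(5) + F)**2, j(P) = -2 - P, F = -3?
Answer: -9525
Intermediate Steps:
B = 100 (B = ((-2 - 1*5) - 3)**2 = ((-2 - 5) - 3)**2 = (-7 - 3)**2 = (-10)**2 = 100)
-25 - 95*B = -25 - 95*100 = -25 - 9500 = -9525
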